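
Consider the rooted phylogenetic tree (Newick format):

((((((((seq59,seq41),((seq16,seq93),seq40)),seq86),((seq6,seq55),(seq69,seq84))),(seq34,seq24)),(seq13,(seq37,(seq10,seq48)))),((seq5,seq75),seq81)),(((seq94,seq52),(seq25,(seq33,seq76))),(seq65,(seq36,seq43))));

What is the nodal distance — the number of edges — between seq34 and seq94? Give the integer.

9

The MRCA of seq34 and seq94 is the root of the tree.
From seq34 up to that node: 5 branches. From seq94 up to the same node: 4 branches. Total: 5 + 4 = 9.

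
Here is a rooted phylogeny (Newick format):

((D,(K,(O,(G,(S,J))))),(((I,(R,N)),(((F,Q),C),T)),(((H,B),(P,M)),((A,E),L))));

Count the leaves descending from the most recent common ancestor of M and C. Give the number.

The MRCA of M and C is the node subtending (((I,(R,N)),(((F,Q),C),T)),(((H,B),(P,M)),((A,E),L))).
That clade contains 14 terminal taxa: A, B, C, E, F, H, I, L, M, N, P, Q, R, T.

14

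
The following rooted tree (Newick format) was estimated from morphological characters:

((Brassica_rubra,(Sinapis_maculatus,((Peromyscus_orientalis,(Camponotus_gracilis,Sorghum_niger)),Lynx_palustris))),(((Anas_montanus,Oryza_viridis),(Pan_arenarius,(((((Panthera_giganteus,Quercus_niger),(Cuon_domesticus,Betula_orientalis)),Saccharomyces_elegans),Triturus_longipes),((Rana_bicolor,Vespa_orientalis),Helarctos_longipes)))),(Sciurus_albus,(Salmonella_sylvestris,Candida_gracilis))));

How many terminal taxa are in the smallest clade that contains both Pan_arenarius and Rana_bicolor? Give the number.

The MRCA of Pan_arenarius and Rana_bicolor is the node subtending (Pan_arenarius,(((((Panthera_giganteus,Quercus_niger),(Cuon_domesticus,Betula_orientalis)),Saccharomyces_elegans),Triturus_longipes),((Rana_bicolor,Vespa_orientalis),Helarctos_longipes))).
That clade contains 10 terminal taxa: Betula_orientalis, Cuon_domesticus, Helarctos_longipes, Pan_arenarius, Panthera_giganteus, Quercus_niger, Rana_bicolor, Saccharomyces_elegans, Triturus_longipes, Vespa_orientalis.

10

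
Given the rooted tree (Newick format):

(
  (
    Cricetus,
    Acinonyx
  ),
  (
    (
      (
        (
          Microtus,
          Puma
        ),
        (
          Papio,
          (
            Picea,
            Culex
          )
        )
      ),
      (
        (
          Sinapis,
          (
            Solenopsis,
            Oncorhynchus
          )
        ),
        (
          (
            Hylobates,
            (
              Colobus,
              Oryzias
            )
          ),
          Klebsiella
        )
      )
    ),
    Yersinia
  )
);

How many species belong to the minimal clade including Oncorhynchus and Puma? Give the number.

12

The MRCA of Oncorhynchus and Puma is the node subtending (((Microtus,Puma),(Papio,(Picea,Culex))),((Sinapis,(Solenopsis,Oncorhynchus)),((Hylobates,(Colobus,Oryzias)),Klebsiella))).
That clade contains 12 terminal taxa: Colobus, Culex, Hylobates, Klebsiella, Microtus, Oncorhynchus, Oryzias, Papio, Picea, Puma, Sinapis, Solenopsis.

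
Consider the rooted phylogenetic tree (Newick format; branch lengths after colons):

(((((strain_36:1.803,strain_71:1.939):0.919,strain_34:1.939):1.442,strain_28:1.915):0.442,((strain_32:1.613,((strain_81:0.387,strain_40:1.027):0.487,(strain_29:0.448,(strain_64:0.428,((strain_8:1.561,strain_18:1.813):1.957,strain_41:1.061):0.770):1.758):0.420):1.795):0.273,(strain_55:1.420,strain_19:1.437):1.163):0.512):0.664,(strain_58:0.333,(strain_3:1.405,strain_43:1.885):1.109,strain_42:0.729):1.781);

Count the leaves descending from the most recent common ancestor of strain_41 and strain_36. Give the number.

The MRCA of strain_41 and strain_36 is the node subtending ((((strain_36,strain_71),strain_34),strain_28),((strain_32,((strain_81,strain_40),(strain_29,(strain_64,((strain_8,strain_18),strain_41))))),(strain_55,strain_19))).
That clade contains 14 terminal taxa: strain_18, strain_19, strain_28, strain_29, strain_32, strain_34, strain_36, strain_40, strain_41, strain_55, strain_64, strain_71, strain_8, strain_81.

14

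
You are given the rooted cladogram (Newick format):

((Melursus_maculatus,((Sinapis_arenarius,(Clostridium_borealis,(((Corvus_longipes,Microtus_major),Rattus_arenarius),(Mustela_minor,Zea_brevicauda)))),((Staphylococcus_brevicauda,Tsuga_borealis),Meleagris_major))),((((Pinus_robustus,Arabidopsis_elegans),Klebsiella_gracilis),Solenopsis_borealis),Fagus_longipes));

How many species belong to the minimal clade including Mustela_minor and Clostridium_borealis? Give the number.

6

The MRCA of Mustela_minor and Clostridium_borealis is the node subtending (Clostridium_borealis,(((Corvus_longipes,Microtus_major),Rattus_arenarius),(Mustela_minor,Zea_brevicauda))).
That clade contains 6 terminal taxa: Clostridium_borealis, Corvus_longipes, Microtus_major, Mustela_minor, Rattus_arenarius, Zea_brevicauda.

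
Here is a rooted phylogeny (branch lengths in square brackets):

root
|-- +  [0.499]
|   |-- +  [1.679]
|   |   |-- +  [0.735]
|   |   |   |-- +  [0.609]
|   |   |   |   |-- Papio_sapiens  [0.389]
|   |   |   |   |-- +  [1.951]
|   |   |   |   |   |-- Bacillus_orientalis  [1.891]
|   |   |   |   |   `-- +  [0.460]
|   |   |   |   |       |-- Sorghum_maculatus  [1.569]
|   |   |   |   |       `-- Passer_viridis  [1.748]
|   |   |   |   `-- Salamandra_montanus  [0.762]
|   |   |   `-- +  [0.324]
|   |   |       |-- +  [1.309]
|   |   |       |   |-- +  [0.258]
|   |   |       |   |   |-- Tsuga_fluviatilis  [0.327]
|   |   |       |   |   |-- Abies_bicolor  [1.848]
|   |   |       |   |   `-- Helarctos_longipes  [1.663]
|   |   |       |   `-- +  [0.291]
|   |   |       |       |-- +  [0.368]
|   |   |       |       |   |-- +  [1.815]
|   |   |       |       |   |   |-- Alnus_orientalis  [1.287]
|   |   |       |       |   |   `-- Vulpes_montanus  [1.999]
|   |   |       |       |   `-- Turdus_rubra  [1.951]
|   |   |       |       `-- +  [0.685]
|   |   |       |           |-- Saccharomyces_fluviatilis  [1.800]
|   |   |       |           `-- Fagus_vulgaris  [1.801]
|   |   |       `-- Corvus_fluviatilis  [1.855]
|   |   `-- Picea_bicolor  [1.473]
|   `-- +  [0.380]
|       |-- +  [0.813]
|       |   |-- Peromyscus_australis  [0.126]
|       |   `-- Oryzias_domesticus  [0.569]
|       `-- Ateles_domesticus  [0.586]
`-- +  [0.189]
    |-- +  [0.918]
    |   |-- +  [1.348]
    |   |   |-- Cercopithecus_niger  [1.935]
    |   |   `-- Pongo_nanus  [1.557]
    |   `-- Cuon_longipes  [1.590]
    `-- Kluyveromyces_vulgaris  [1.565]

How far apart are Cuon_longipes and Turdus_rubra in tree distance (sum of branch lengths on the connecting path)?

9.853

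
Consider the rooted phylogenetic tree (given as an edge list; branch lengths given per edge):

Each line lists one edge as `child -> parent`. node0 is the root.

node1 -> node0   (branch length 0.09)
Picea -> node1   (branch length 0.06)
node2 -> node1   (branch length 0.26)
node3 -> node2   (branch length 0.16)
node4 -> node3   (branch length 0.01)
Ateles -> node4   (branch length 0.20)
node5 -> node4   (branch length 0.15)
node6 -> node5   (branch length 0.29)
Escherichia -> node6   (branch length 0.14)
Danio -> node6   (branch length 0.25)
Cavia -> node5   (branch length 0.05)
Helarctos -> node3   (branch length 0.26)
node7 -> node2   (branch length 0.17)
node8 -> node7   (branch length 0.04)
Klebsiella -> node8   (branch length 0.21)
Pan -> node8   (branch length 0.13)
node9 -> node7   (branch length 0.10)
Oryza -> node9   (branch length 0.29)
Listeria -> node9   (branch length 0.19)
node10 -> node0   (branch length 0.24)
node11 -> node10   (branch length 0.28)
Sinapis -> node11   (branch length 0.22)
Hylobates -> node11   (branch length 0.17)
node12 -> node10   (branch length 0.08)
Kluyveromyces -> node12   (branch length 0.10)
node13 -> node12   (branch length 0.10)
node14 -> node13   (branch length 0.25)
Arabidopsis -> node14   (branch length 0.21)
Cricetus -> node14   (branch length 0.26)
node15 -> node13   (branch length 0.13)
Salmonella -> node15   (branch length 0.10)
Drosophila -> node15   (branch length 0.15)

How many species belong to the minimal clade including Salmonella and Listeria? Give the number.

The MRCA of Salmonella and Listeria is the root, so the clade is the entire tree.
That clade contains 17 terminal taxa: Arabidopsis, Ateles, Cavia, Cricetus, Danio, Drosophila, Escherichia, Helarctos, Hylobates, Klebsiella, Kluyveromyces, Listeria, Oryza, Pan, Picea, Salmonella, Sinapis.

17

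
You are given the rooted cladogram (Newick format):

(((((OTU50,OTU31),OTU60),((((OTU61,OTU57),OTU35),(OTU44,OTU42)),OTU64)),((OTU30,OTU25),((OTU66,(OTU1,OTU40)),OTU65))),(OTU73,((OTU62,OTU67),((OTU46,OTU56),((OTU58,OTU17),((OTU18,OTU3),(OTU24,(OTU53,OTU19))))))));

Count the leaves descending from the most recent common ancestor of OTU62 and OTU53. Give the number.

The MRCA of OTU62 and OTU53 is the node subtending ((OTU62,OTU67),((OTU46,OTU56),((OTU58,OTU17),((OTU18,OTU3),(OTU24,(OTU53,OTU19)))))).
That clade contains 11 terminal taxa: OTU17, OTU18, OTU19, OTU24, OTU3, OTU46, OTU53, OTU56, OTU58, OTU62, OTU67.

11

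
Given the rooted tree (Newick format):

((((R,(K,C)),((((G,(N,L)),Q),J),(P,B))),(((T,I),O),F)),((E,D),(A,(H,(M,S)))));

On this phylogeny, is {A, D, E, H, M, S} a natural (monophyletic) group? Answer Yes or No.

Yes

The most recent common ancestor of these taxa subtends ((E,D),(A,(H,(M,S)))).
That clade has exactly 6 tips — every listed taxon and nothing else — so the group is monophyletic.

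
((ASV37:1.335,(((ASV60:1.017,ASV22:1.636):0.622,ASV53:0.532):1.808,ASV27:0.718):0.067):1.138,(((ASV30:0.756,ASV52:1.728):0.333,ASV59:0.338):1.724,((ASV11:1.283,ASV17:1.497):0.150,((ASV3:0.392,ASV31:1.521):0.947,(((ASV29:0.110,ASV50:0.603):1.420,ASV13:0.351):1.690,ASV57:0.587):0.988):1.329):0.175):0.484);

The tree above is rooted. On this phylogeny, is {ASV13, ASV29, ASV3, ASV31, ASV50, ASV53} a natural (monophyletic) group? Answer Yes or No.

No

The MRCA of the listed taxa is the root, so the smallest clade containing them is the whole tree.
That clade also contains ASV11, ASV17, ASV22, ASV27, ASV30, ASV37, ASV52, ASV57, ASV59, ASV60, which are not in the proposed group, so the group is not monophyletic.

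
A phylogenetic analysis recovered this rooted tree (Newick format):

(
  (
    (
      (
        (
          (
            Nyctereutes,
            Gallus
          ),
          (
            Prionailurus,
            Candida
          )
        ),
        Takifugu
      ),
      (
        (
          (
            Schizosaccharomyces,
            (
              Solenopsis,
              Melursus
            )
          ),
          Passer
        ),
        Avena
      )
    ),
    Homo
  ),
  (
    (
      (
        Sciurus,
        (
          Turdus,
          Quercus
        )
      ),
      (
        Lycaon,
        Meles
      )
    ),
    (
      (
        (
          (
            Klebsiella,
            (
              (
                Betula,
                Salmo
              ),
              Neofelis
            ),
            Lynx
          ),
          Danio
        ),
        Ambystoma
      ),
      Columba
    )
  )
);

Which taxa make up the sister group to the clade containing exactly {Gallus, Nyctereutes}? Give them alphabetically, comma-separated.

Candida, Prionailurus

The clade containing exactly {Gallus, Nyctereutes} attaches to the tree at the node subtending ((Nyctereutes,Gallus),(Prionailurus,Candida)).
The other lineage descending from that same node — the sister group — is (Prionailurus,Candida); its 2 tips in alphabetical order are the answer.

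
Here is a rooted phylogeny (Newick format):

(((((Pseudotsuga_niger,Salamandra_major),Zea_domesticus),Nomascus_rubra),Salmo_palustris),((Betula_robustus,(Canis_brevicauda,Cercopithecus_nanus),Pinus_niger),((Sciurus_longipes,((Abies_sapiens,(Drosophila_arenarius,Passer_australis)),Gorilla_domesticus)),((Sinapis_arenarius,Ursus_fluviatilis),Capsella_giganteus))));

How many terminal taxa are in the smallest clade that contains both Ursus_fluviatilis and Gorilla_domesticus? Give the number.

The MRCA of Ursus_fluviatilis and Gorilla_domesticus is the node subtending ((Sciurus_longipes,((Abies_sapiens,(Drosophila_arenarius,Passer_australis)),Gorilla_domesticus)),((Sinapis_arenarius,Ursus_fluviatilis),Capsella_giganteus)).
That clade contains 8 terminal taxa: Abies_sapiens, Capsella_giganteus, Drosophila_arenarius, Gorilla_domesticus, Passer_australis, Sciurus_longipes, Sinapis_arenarius, Ursus_fluviatilis.

8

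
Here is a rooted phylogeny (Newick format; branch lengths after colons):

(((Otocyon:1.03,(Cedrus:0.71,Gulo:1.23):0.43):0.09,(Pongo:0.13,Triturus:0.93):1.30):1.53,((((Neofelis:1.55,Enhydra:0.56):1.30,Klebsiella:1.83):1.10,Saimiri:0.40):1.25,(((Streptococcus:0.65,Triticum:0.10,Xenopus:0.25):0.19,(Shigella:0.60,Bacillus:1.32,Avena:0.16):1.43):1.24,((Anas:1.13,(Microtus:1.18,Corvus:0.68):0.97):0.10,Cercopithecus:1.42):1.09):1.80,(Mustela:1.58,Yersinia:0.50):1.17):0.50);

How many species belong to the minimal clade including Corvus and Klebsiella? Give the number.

16

The MRCA of Corvus and Klebsiella is the node subtending ((((Neofelis,Enhydra),Klebsiella),Saimiri),(((Streptococcus,Triticum,Xenopus),(Shigella,Bacillus,Avena)),((Anas,(Microtus,Corvus)),Cercopithecus)),(Mustela,Yersinia)).
That clade contains 16 terminal taxa: Anas, Avena, Bacillus, Cercopithecus, Corvus, Enhydra, Klebsiella, Microtus, Mustela, Neofelis, Saimiri, Shigella, Streptococcus, Triticum, Xenopus, Yersinia.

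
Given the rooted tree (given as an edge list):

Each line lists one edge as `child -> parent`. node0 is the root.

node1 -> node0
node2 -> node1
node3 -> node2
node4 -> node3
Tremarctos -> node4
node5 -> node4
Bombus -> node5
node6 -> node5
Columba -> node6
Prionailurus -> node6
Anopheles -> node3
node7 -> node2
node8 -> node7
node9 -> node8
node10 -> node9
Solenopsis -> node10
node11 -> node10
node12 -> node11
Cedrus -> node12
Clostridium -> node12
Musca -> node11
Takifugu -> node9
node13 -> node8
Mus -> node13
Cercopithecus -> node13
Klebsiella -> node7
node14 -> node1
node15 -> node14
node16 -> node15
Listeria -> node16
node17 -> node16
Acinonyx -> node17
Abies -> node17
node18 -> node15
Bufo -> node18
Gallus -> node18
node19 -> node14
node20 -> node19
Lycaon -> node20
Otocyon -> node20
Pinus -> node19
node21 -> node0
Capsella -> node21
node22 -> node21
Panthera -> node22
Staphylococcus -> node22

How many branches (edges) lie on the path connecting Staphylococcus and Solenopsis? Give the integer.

10

The MRCA of Staphylococcus and Solenopsis is the root of the tree.
From Staphylococcus up to that node: 3 branches. From Solenopsis up to the same node: 7 branches. Total: 3 + 7 = 10.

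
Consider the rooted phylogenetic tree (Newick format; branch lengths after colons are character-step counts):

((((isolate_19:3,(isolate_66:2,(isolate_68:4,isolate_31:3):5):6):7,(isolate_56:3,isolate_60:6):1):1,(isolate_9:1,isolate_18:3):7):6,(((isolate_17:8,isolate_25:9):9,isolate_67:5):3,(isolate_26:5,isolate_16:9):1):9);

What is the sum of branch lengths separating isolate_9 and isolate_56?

The path runs isolate_9 → … → MRCA → … → isolate_56; the MRCA is the node subtending (((isolate_19,(isolate_66,(isolate_68,isolate_31))),(isolate_56,isolate_60)),(isolate_9,isolate_18)).
Branch lengths along that path: 1 + 7 + 1 + 1 + 3 = 13.

13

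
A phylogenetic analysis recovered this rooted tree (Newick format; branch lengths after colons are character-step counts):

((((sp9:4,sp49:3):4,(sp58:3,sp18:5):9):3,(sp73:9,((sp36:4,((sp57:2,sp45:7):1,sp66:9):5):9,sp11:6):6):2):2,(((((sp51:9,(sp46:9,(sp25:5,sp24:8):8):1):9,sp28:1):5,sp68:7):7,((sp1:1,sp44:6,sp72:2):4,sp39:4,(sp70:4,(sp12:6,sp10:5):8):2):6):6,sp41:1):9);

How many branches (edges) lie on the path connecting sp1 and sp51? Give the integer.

7

The MRCA of sp1 and sp51 is the node subtending ((((sp51,(sp46,(sp25,sp24))),sp28),sp68),((sp1,sp44,sp72),sp39,(sp70,(sp12,sp10)))).
From sp1 up to that node: 3 branches. From sp51 up to the same node: 4 branches. Total: 3 + 4 = 7.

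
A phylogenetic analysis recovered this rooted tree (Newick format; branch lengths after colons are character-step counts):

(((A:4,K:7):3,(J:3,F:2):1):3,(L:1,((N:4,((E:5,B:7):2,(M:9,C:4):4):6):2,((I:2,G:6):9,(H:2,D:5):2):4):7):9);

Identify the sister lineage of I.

I attaches to the tree at the node subtending (I,G).
The other lineage descending from that same node — the sister group — is the single tip G.

G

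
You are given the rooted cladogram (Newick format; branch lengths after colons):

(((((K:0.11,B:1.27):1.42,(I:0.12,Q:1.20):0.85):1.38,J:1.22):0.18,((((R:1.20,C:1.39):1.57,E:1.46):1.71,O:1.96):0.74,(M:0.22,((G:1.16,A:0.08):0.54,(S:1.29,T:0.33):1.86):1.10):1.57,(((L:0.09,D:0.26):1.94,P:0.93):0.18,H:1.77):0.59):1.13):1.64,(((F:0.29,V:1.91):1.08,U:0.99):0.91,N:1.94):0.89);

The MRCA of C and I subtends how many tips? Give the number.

The MRCA of C and I is the node subtending ((((K,B),(I,Q)),J),((((R,C),E),O),(M,((G,A),(S,T))),(((L,D),P),H))).
That clade contains 18 terminal taxa: A, B, C, D, E, G, H, I, J, K, L, M, O, P, Q, R, S, T.

18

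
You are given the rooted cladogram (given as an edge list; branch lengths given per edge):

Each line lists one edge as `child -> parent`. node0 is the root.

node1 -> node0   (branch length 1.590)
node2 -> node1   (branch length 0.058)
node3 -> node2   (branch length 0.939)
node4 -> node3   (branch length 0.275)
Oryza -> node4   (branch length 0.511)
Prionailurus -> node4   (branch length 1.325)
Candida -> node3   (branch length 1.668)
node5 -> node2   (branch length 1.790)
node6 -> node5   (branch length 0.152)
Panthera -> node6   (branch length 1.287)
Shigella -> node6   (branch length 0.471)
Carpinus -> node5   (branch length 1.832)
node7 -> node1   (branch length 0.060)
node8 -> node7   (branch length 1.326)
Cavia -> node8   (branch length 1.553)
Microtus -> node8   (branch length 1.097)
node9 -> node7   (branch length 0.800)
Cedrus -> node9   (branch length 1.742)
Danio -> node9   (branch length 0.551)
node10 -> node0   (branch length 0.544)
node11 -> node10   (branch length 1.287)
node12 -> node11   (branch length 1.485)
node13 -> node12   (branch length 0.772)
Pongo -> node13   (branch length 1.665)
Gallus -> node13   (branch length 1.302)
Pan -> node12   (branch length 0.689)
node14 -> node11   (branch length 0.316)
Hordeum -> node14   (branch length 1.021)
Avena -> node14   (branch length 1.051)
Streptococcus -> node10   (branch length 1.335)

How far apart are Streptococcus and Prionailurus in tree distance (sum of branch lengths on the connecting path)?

6.066

The path runs Streptococcus → … → MRCA → … → Prionailurus; the MRCA is the root of the tree.
Branch lengths along that path: 1.335 + 0.544 + 1.590 + 0.058 + 0.939 + 0.275 + 1.325 = 6.066.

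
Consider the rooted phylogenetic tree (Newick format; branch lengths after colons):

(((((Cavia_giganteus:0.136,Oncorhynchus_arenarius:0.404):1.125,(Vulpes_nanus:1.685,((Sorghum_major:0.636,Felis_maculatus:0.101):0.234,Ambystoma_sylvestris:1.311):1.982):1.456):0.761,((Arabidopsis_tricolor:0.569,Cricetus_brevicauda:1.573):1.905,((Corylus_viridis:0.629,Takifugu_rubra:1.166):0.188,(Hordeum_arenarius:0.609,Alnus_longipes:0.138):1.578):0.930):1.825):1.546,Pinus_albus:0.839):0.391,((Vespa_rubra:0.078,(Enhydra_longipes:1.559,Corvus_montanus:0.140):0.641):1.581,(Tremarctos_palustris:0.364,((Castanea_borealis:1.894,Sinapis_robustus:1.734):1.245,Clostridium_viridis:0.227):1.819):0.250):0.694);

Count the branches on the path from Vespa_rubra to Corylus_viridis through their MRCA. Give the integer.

The MRCA of Vespa_rubra and Corylus_viridis is the root of the tree.
From Vespa_rubra up to that node: 3 branches. From Corylus_viridis up to the same node: 6 branches. Total: 3 + 6 = 9.

9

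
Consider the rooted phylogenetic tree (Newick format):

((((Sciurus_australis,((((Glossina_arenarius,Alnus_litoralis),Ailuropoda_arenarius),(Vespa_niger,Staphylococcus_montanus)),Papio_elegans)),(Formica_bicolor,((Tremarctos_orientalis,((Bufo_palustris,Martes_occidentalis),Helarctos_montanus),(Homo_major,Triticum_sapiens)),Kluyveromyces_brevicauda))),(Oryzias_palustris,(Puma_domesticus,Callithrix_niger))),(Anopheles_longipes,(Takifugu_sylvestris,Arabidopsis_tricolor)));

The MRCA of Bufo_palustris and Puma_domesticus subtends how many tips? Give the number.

The MRCA of Bufo_palustris and Puma_domesticus is the node subtending (((Sciurus_australis,((((Glossina_arenarius,Alnus_litoralis),Ailuropoda_arenarius),(Vespa_niger,Staphylococcus_montanus)),Papio_elegans)),(Formica_bicolor,((Tremarctos_orientalis,((Bufo_palustris,Martes_occidentalis),Helarctos_montanus),(Homo_major,Triticum_sapiens)),Kluyveromyces_brevicauda))),(Oryzias_palustris,(Puma_domesticus,Callithrix_niger))).
That clade contains 18 terminal taxa: Ailuropoda_arenarius, Alnus_litoralis, Bufo_palustris, Callithrix_niger, Formica_bicolor, Glossina_arenarius, Helarctos_montanus, Homo_major, Kluyveromyces_brevicauda, Martes_occidentalis, Oryzias_palustris, Papio_elegans, Puma_domesticus, Sciurus_australis, Staphylococcus_montanus, Tremarctos_orientalis, Triticum_sapiens, Vespa_niger.

18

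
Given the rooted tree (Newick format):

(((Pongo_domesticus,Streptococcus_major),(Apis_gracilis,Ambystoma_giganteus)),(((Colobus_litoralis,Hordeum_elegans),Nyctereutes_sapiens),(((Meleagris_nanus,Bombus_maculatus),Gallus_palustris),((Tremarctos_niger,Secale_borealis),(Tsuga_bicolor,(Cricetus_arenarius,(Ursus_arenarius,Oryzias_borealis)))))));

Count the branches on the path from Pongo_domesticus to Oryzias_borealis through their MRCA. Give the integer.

10

The MRCA of Pongo_domesticus and Oryzias_borealis is the root of the tree.
From Pongo_domesticus up to that node: 3 branches. From Oryzias_borealis up to the same node: 7 branches. Total: 3 + 7 = 10.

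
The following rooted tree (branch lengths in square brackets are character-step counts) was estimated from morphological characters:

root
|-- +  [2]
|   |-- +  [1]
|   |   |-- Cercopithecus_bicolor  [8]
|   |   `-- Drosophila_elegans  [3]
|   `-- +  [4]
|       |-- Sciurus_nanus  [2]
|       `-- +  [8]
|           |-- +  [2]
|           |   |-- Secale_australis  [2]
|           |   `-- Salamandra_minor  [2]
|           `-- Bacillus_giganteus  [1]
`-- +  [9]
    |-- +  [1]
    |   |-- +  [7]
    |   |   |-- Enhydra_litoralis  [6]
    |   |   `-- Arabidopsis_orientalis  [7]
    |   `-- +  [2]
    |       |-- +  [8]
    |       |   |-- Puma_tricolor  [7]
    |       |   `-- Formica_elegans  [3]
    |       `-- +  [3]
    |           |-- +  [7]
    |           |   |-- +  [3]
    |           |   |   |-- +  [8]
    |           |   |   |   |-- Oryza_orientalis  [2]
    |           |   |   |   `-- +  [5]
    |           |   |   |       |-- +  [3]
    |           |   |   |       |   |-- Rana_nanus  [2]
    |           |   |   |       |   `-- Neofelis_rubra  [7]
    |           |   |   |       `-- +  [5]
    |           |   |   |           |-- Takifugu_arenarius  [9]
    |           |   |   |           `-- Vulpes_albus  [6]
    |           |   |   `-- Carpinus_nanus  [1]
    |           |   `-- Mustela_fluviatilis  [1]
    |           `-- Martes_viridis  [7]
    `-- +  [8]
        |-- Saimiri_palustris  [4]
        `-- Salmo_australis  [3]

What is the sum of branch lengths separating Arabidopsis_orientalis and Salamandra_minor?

42

The path runs Arabidopsis_orientalis → … → MRCA → … → Salamandra_minor; the MRCA is the root of the tree.
Branch lengths along that path: 7 + 7 + 1 + 9 + 2 + 4 + 8 + 2 + 2 = 42.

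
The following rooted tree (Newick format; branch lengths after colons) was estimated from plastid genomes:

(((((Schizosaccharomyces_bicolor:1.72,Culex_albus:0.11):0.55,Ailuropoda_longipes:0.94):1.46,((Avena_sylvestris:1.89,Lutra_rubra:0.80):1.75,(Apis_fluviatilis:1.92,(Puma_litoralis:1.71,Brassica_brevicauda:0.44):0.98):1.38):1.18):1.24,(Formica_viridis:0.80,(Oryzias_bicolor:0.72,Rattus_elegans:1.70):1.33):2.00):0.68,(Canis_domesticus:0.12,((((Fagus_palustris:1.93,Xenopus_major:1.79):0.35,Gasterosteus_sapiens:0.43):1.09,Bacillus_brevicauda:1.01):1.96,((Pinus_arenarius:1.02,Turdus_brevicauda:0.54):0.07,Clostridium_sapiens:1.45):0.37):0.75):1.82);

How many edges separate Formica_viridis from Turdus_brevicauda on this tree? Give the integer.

The MRCA of Formica_viridis and Turdus_brevicauda is the root of the tree.
From Formica_viridis up to that node: 3 branches. From Turdus_brevicauda up to the same node: 5 branches. Total: 3 + 5 = 8.

8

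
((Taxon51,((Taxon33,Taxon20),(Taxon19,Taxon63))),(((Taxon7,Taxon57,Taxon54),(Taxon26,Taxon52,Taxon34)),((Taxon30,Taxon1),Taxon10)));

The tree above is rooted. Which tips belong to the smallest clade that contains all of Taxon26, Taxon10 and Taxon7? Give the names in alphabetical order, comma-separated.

Taxon1, Taxon10, Taxon26, Taxon30, Taxon34, Taxon52, Taxon54, Taxon57, Taxon7

Tracing Taxon26: it sits inside (Taxon26,Taxon52,Taxon34).
Tracing Taxon10: it sits inside ((Taxon30,Taxon1),Taxon10).
Tracing Taxon7: it sits inside (Taxon7,Taxon57,Taxon54).
The smallest clade enclosing all 3 is (((Taxon7,Taxon57,Taxon54),(Taxon26,Taxon52,Taxon34)),((Taxon30,Taxon1),Taxon10)); the answer is its 9 terminal taxa in alphabetical order.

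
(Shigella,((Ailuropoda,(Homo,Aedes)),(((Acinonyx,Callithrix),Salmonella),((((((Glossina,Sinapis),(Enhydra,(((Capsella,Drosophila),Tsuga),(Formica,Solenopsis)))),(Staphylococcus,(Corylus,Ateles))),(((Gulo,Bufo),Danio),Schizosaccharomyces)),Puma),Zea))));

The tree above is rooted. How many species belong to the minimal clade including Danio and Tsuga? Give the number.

15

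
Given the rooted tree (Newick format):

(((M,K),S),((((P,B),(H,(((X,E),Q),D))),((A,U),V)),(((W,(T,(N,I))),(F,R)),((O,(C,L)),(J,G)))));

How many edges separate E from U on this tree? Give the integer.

9

The MRCA of E and U is the node subtending (((P,B),(H,(((X,E),Q),D))),((A,U),V)).
From E up to that node: 6 branches. From U up to the same node: 3 branches. Total: 6 + 3 = 9.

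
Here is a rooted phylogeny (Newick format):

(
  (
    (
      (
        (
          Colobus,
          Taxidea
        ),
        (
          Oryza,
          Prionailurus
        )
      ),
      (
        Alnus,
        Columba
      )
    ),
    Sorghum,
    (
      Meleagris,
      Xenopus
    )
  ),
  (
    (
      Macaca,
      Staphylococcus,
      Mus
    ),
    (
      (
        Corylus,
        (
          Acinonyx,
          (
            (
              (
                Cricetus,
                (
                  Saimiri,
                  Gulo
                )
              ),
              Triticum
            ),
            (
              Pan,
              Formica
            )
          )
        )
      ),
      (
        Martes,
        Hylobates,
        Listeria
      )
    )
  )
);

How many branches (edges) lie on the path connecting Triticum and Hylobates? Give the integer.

7

The MRCA of Triticum and Hylobates is the node subtending ((Corylus,(Acinonyx,(((Cricetus,(Saimiri,Gulo)),Triticum),(Pan,Formica)))),(Martes,Hylobates,Listeria)).
From Triticum up to that node: 5 branches. From Hylobates up to the same node: 2 branches. Total: 5 + 2 = 7.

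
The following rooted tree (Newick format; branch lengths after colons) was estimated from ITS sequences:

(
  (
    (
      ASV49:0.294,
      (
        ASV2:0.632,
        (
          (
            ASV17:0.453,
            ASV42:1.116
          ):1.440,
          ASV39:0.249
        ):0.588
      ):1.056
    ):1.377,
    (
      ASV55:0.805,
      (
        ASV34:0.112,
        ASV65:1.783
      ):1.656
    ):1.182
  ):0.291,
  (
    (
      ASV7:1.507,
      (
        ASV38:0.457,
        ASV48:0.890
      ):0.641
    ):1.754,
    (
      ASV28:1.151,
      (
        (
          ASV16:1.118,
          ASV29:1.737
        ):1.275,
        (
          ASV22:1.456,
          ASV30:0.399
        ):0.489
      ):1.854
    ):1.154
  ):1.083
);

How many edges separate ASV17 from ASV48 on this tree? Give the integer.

10

The MRCA of ASV17 and ASV48 is the root of the tree.
From ASV17 up to that node: 6 branches. From ASV48 up to the same node: 4 branches. Total: 6 + 4 = 10.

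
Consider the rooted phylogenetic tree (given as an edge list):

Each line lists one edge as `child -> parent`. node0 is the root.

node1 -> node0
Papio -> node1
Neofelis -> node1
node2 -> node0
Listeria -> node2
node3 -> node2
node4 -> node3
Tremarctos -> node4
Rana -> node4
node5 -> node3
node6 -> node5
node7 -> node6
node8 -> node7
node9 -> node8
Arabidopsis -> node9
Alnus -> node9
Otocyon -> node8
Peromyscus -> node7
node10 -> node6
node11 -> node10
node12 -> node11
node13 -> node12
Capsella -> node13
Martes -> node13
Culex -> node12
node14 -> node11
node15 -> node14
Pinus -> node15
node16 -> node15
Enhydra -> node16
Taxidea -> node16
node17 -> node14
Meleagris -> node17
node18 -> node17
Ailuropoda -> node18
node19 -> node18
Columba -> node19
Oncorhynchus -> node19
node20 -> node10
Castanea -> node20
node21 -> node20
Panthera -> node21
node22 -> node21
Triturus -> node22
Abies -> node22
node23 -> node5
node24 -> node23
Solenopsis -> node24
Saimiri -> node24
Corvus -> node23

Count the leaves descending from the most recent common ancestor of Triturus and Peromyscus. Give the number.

18

The MRCA of Triturus and Peromyscus is the node subtending ((((Arabidopsis,Alnus),Otocyon),Peromyscus),((((Capsella,Martes),Culex),((Pinus,(Enhydra,Taxidea)),(Meleagris,(Ailuropoda,(Columba,Oncorhynchus))))),(Castanea,(Panthera,(Triturus,Abies))))).
That clade contains 18 terminal taxa: Abies, Ailuropoda, Alnus, Arabidopsis, Capsella, Castanea, Columba, Culex, Enhydra, Martes, Meleagris, Oncorhynchus, Otocyon, Panthera, Peromyscus, Pinus, Taxidea, Triturus.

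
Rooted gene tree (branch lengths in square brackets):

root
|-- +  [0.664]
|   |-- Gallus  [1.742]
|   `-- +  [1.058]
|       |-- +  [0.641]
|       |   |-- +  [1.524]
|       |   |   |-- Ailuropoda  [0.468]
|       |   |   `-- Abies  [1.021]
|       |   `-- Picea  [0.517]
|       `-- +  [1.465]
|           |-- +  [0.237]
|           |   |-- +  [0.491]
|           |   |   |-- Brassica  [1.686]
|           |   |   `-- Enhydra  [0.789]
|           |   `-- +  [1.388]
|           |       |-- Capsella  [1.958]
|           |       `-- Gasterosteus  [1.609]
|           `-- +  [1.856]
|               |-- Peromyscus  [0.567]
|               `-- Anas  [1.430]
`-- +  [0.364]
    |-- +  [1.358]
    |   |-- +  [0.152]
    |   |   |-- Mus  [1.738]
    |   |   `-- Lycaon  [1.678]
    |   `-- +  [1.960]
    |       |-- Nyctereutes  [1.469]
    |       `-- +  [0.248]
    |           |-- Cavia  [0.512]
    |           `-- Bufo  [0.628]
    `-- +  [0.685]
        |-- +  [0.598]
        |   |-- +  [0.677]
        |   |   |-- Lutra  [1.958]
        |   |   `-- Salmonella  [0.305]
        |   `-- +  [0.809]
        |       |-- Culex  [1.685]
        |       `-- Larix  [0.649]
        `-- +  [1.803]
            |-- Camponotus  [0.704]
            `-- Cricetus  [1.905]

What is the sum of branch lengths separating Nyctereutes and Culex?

8.564

The path runs Nyctereutes → … → MRCA → … → Culex; the MRCA is the node subtending (((Mus,Lycaon),(Nyctereutes,(Cavia,Bufo))),(((Lutra,Salmonella),(Culex,Larix)),(Camponotus,Cricetus))).
Branch lengths along that path: 1.469 + 1.960 + 1.358 + 0.685 + 0.598 + 0.809 + 1.685 = 8.564.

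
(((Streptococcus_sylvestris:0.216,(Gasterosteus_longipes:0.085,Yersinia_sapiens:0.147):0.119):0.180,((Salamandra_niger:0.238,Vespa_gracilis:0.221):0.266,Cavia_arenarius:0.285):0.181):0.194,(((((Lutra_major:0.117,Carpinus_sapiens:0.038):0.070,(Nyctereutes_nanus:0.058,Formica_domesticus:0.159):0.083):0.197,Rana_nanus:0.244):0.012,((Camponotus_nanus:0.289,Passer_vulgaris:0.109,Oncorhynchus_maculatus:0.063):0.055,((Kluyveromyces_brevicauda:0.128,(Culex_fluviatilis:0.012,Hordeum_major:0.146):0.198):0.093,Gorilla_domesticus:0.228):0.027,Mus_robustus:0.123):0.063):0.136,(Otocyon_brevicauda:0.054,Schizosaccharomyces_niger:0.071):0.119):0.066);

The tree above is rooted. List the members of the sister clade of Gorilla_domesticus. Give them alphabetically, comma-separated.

Gorilla_domesticus attaches to the tree at the node subtending ((Kluyveromyces_brevicauda,(Culex_fluviatilis,Hordeum_major)),Gorilla_domesticus).
The other lineage descending from that same node — the sister group — is (Kluyveromyces_brevicauda,(Culex_fluviatilis,Hordeum_major)); its 3 tips in alphabetical order are the answer.

Culex_fluviatilis, Hordeum_major, Kluyveromyces_brevicauda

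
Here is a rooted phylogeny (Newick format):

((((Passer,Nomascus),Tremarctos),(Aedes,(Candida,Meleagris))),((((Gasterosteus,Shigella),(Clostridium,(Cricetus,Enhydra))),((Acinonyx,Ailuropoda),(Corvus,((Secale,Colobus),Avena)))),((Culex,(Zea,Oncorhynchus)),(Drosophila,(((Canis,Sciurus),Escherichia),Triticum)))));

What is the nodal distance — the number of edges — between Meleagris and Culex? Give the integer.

The MRCA of Meleagris and Culex is the root of the tree.
From Meleagris up to that node: 4 branches. From Culex up to the same node: 4 branches. Total: 4 + 4 = 8.

8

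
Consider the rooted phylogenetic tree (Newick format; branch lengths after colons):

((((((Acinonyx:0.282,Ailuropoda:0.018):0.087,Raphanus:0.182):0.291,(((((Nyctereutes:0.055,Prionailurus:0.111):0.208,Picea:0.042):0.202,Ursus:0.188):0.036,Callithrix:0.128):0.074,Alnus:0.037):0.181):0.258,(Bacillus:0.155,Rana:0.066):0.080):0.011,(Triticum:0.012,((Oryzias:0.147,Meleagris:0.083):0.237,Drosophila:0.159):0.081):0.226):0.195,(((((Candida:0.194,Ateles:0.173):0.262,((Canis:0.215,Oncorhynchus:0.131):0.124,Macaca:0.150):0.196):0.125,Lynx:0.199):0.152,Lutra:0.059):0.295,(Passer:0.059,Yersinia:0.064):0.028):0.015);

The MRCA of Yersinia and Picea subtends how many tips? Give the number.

The MRCA of Yersinia and Picea is the root, so the clade is the entire tree.
That clade contains 24 terminal taxa: Acinonyx, Ailuropoda, Alnus, Ateles, Bacillus, Callithrix, Candida, Canis, Drosophila, Lutra, Lynx, Macaca, Meleagris, Nyctereutes, Oncorhynchus, Oryzias, Passer, Picea, Prionailurus, Rana, Raphanus, Triticum, Ursus, Yersinia.

24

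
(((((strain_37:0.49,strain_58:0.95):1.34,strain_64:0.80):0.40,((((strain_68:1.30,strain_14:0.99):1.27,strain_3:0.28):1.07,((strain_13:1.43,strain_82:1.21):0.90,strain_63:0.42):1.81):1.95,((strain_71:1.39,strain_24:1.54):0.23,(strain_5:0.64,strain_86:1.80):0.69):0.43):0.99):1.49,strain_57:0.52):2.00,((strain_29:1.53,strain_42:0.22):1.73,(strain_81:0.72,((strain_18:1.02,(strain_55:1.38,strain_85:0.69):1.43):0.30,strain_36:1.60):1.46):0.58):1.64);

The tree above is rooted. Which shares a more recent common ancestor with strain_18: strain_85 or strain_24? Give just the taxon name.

The MRCA of strain_18 and strain_85 subtends (strain_18,(strain_55,strain_85)) (3 taxa).
The MRCA of strain_18 and strain_24 is the root, subtending the entire tree (21 taxa).
The first is nested inside the second, so strain_18 shares a more recent common ancestor with strain_85.

strain_85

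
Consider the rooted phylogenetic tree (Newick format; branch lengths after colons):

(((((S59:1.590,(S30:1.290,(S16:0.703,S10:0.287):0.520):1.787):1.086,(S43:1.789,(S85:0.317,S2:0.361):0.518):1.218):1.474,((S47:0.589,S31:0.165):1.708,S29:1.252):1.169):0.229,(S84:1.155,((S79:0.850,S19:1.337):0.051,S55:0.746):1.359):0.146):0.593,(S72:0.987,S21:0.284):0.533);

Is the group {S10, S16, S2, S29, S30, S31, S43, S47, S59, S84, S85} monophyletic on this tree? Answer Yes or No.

No

The MRCA of the listed taxa subtends ((((S59,(S30,(S16,S10))),(S43,(S85,S2))),((S47,S31),S29)),(S84,((S79,S19),S55))).
That clade also contains S19, S55, S79, which are not in the proposed group, so the group is not monophyletic.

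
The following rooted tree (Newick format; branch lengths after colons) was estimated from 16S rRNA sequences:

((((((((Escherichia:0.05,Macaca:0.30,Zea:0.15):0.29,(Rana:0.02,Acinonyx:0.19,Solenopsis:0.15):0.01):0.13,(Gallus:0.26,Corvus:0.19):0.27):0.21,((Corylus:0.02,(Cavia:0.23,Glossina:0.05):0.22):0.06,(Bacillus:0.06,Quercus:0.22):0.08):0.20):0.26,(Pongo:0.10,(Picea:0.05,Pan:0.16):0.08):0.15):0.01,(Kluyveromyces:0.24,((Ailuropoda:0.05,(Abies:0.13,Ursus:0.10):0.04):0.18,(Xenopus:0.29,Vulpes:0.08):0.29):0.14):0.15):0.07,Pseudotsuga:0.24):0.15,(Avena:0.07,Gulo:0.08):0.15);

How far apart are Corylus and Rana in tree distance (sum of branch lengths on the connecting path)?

The path runs Corylus → … → MRCA → … → Rana; the MRCA is the node subtending ((((Escherichia,Macaca,Zea),(Rana,Acinonyx,Solenopsis)),(Gallus,Corvus)),((Corylus,(Cavia,Glossina)),(Bacillus,Quercus))).
Branch lengths along that path: 0.02 + 0.06 + 0.20 + 0.21 + 0.13 + 0.01 + 0.02 = 0.65.

0.65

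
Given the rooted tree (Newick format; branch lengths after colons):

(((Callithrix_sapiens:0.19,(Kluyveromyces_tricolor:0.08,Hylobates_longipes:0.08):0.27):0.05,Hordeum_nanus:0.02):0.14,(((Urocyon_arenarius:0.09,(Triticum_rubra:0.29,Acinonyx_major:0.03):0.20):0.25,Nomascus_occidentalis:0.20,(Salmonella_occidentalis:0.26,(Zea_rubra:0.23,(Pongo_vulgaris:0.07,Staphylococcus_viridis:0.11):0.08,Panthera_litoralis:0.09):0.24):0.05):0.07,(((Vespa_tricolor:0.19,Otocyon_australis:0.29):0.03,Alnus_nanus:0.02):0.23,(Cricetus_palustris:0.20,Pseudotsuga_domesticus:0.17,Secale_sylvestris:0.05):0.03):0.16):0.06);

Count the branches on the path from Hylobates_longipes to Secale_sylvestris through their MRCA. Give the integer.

8

The MRCA of Hylobates_longipes and Secale_sylvestris is the root of the tree.
From Hylobates_longipes up to that node: 4 branches. From Secale_sylvestris up to the same node: 4 branches. Total: 4 + 4 = 8.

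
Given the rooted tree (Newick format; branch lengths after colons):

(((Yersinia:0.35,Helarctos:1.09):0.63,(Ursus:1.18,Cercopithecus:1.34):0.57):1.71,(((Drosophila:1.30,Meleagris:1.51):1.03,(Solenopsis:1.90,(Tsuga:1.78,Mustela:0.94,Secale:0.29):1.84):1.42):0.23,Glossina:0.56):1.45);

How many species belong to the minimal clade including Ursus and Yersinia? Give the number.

4

The MRCA of Ursus and Yersinia is the node subtending ((Yersinia,Helarctos),(Ursus,Cercopithecus)).
That clade contains 4 terminal taxa: Cercopithecus, Helarctos, Ursus, Yersinia.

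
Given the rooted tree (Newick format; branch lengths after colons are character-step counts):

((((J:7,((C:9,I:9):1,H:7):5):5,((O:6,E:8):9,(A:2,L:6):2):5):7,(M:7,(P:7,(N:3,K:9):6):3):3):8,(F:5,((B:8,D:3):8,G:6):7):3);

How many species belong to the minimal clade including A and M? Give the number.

12

The MRCA of A and M is the node subtending (((J,((C,I),H)),((O,E),(A,L))),(M,(P,(N,K)))).
That clade contains 12 terminal taxa: A, C, E, H, I, J, K, L, M, N, O, P.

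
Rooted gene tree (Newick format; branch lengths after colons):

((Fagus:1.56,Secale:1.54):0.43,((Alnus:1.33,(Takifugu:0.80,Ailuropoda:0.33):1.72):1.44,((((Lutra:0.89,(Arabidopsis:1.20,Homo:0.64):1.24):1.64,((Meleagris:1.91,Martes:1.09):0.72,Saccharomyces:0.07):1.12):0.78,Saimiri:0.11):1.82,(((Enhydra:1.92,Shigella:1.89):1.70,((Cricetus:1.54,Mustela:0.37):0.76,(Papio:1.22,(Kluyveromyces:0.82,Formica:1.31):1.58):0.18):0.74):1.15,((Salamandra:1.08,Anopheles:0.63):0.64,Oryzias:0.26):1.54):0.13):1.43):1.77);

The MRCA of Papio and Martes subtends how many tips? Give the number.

The MRCA of Papio and Martes is the node subtending ((((Lutra,(Arabidopsis,Homo)),((Meleagris,Martes),Saccharomyces)),Saimiri),(((Enhydra,Shigella),((Cricetus,Mustela),(Papio,(Kluyveromyces,Formica)))),((Salamandra,Anopheles),Oryzias))).
That clade contains 17 terminal taxa: Anopheles, Arabidopsis, Cricetus, Enhydra, Formica, Homo, Kluyveromyces, Lutra, Martes, Meleagris, Mustela, Oryzias, Papio, Saccharomyces, Saimiri, Salamandra, Shigella.

17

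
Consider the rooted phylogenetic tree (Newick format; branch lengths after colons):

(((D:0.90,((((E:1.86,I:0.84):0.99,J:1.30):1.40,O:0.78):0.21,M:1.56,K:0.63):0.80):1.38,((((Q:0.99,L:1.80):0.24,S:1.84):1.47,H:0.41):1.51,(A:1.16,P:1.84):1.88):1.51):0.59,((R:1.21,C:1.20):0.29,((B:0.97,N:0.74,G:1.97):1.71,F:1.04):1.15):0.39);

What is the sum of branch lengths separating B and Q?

The path runs B → … → MRCA → … → Q; the MRCA is the root of the tree.
Branch lengths along that path: 0.97 + 1.71 + 1.15 + 0.39 + 0.59 + 1.51 + 1.51 + 1.47 + 0.24 + 0.99 = 10.53.

10.53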